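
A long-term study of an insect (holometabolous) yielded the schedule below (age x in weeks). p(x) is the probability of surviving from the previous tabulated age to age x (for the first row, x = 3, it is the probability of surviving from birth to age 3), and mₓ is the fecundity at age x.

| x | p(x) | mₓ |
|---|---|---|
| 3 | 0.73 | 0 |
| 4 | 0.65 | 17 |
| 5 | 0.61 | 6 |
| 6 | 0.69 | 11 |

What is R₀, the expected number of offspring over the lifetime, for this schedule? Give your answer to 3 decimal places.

Survivorship from birth: l_x = p_3·p_4·…·p_x.
  l_3 = 0.73000
  l_4 = 0.47450
  l_5 = 0.28944
  l_6 = 0.19972
R₀ = Σ l_x mₓ:
  age 3: 0.73000 × 0 = 0.0000
  age 4: 0.47450 × 17 = 8.0665
  age 5: 0.28944 × 6 = 1.7366
  age 6: 0.19972 × 11 = 2.1969
R₀ = 0.0000 + 8.0665 + 1.7366 + 2.1969 = 12.0001

12.000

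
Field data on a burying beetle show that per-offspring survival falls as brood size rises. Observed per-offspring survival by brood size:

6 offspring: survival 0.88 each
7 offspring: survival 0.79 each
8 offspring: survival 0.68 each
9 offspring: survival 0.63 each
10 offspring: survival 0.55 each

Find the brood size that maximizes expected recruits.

Expected recruits = c × s(c):
  c=6: 6 × 0.88 = 5.280
  c=7: 7 × 0.79 = 5.530
  c=8: 8 × 0.68 = 5.440
  c=9: 9 × 0.63 = 5.670
  c=10: 10 × 0.55 = 5.500
Maximum at c = 9 (5.670 recruits).

9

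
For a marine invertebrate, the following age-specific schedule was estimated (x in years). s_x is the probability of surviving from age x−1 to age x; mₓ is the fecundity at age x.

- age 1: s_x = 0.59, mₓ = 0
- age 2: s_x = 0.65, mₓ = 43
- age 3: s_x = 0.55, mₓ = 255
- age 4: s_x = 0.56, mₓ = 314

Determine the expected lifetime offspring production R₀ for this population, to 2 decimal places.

107.37

Survivorship from birth: l_x = s_1·s_2·…·s_x.
  l_1 = 0.59000
  l_2 = 0.38350
  l_3 = 0.21093
  l_4 = 0.11812
R₀ = Σ l_x mₓ:
  age 1: 0.59000 × 0 = 0.0000
  age 2: 0.38350 × 43 = 16.4905
  age 3: 0.21093 × 255 = 53.7872
  age 4: 0.11812 × 314 = 37.0897
R₀ = 0.0000 + 16.4905 + 53.7872 + 37.0897 = 107.3673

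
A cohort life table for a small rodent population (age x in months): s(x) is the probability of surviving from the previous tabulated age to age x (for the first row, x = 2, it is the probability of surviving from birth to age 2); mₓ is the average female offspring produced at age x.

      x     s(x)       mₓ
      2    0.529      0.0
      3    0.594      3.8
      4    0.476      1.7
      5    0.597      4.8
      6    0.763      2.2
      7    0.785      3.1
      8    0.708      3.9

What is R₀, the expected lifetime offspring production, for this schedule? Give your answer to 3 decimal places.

Survivorship from birth: l_x = s_2·s_3·…·s_x.
  l_2 = 0.52900
  l_3 = 0.31423
  l_4 = 0.14957
  l_5 = 0.08929
  l_6 = 0.06813
  l_7 = 0.05348
  l_8 = 0.03787
R₀ = Σ l_x mₓ:
  age 2: 0.52900 × 0.0 = 0.0000
  age 3: 0.31423 × 3.8 = 1.1941
  age 4: 0.14957 × 1.7 = 0.2543
  age 5: 0.08929 × 4.8 = 0.4286
  age 6: 0.06813 × 2.2 = 0.1499
  age 7: 0.05348 × 3.1 = 0.1658
  age 8: 0.03787 × 3.9 = 0.1477
R₀ = 0.0000 + 1.1941 + 0.2543 + 0.4286 + 0.1499 + 0.1658 + 0.1477 = 2.3403

2.340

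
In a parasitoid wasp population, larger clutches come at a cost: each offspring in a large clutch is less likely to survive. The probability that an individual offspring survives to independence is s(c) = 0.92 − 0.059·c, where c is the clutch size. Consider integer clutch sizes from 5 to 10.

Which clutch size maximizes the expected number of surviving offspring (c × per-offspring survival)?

Expected surviving offspring = c × s(c):
  c=5: 5 × 0.625 = 3.125
  c=6: 6 × 0.566 = 3.396
  c=7: 7 × 0.507 = 3.549
  c=8: 8 × 0.448 = 3.584
  c=9: 9 × 0.389 = 3.501
  c=10: 10 × 0.330 = 3.300
Maximum at c = 8 (3.584 surviving offspring).

8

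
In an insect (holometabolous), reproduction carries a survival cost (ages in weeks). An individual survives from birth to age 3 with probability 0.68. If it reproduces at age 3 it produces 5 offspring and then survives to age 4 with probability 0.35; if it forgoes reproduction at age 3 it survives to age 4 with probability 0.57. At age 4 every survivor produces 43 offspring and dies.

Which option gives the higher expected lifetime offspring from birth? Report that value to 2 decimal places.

breed at age 3: R₀ = 0.68 × (5 + 0.35 × 43) = 0.68 × 20.0500 = 13.6340
delay to age 4: R₀ = 0.68 × (0.57 × 43) = 0.68 × 24.5100 = 16.6668
Higher: delay to age 4 (16.6668).

16.67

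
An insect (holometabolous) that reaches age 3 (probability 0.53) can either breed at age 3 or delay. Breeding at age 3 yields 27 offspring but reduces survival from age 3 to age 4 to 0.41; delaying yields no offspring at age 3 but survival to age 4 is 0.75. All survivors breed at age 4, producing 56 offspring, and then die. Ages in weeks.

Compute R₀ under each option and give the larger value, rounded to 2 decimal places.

26.48

breed at age 3: R₀ = 0.53 × (27 + 0.41 × 56) = 0.53 × 49.9600 = 26.4788
delay to age 4: R₀ = 0.53 × (0.75 × 56) = 0.53 × 42.0000 = 22.2600
Higher: breed at age 3 (26.4788).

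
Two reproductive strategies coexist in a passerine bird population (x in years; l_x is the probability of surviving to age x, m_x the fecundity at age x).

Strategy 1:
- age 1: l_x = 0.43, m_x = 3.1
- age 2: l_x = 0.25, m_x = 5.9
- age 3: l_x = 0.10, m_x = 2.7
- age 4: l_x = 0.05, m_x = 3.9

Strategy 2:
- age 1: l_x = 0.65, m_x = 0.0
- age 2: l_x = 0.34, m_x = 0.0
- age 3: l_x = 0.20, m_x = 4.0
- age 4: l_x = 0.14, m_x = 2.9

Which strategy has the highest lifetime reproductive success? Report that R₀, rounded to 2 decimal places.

3.27

Strategy 1: R₀ = 0.43×3.1 + 0.25×5.9 + 0.10×2.7 + 0.05×3.9 = 3.2730
Strategy 2: R₀ = 0.65×0.0 + 0.34×0.0 + 0.20×4.0 + 0.14×2.9 = 1.2060
Highest R₀: strategy 1 with 3.2730.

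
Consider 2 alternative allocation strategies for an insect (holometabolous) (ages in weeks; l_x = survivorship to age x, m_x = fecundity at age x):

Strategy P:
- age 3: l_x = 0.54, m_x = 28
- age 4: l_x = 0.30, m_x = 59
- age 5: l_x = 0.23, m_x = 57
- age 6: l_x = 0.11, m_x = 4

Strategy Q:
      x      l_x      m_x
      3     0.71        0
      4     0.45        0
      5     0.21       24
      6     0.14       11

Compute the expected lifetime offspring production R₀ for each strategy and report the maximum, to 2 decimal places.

46.37

Strategy P: R₀ = 0.54×28 + 0.30×59 + 0.23×57 + 0.11×4 = 46.3700
Strategy Q: R₀ = 0.71×0 + 0.45×0 + 0.21×24 + 0.14×11 = 6.5800
Highest R₀: strategy P with 46.3700.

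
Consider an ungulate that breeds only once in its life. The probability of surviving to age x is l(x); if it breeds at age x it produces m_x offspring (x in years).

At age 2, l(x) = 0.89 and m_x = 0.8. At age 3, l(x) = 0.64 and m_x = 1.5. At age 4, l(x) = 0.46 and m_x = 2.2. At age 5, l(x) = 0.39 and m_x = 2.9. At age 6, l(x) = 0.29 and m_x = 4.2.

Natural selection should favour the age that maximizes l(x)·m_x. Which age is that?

6

Expected offspring if breeding at age x = l(x) × m_x:
  age 2: 0.89 × 0.8 = 0.712
  age 3: 0.64 × 1.5 = 0.960
  age 4: 0.46 × 2.2 = 1.012
  age 5: 0.39 × 2.9 = 1.131
  age 6: 0.29 × 4.2 = 1.218
Maximum at age 6 (1.218).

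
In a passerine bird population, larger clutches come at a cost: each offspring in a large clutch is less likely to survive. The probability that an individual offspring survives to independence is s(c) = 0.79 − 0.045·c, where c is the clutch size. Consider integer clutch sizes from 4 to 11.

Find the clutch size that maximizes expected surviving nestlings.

9

Expected surviving nestlings = c × s(c):
  c=4: 4 × 0.610 = 2.440
  c=5: 5 × 0.565 = 2.825
  c=6: 6 × 0.520 = 3.120
  c=7: 7 × 0.475 = 3.325
  c=8: 8 × 0.430 = 3.440
  c=9: 9 × 0.385 = 3.465
  c=10: 10 × 0.340 = 3.400
  c=11: 11 × 0.295 = 3.245
Maximum at c = 9 (3.465 surviving nestlings).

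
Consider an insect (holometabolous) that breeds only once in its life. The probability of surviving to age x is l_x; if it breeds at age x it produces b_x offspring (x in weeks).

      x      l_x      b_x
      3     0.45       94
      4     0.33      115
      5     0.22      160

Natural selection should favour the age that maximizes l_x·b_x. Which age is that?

Expected offspring if breeding at age x = l_x × b_x:
  age 3: 0.45 × 94 = 42.300
  age 4: 0.33 × 115 = 37.950
  age 5: 0.22 × 160 = 35.200
Maximum at age 3 (42.300).

3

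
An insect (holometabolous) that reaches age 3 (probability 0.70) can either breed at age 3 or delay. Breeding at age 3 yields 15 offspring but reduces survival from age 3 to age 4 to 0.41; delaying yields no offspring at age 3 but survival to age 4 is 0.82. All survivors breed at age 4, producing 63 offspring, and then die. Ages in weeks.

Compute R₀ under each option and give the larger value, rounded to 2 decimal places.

breed at age 3: R₀ = 0.70 × (15 + 0.41 × 63) = 0.70 × 40.8300 = 28.5810
delay to age 4: R₀ = 0.70 × (0.82 × 63) = 0.70 × 51.6600 = 36.1620
Higher: delay to age 4 (36.1620).

36.16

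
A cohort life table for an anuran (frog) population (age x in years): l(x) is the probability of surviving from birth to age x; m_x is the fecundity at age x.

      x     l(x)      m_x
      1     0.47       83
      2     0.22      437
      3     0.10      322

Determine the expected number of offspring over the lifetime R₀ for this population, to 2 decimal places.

R₀ = Σ l(x) m_x:
  age 1: 0.47 × 83 = 39.0100
  age 2: 0.22 × 437 = 96.1400
  age 3: 0.10 × 322 = 32.2000
R₀ = 39.0100 + 96.1400 + 32.2000 = 167.3500

167.35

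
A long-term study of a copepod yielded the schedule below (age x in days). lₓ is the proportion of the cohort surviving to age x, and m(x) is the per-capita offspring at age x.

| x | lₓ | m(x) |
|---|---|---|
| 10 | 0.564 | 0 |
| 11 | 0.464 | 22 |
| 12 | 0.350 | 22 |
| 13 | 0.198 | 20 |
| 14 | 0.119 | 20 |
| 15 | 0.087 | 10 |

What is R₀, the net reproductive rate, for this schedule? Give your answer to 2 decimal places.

25.12

R₀ = Σ lₓ m(x):
  age 10: 0.564 × 0 = 0.0000
  age 11: 0.464 × 22 = 10.2080
  age 12: 0.350 × 22 = 7.7000
  age 13: 0.198 × 20 = 3.9600
  age 14: 0.119 × 20 = 2.3800
  age 15: 0.087 × 10 = 0.8700
R₀ = 0.0000 + 10.2080 + 7.7000 + 3.9600 + 2.3800 + 0.8700 = 25.1180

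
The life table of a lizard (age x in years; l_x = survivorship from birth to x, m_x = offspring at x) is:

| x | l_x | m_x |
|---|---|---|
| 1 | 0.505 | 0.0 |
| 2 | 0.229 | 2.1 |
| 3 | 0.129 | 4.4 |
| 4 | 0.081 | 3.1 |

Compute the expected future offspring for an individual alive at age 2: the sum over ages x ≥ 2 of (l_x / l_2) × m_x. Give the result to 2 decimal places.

5.68

l_2 = 0.229. Conditional survival from age 2 to x is l_x / l_2.
  x=2: (0.229/0.229) × 2.1 = 2.1000
  x=3: (0.129/0.229) × 4.4 = 2.4786
  x=4: (0.081/0.229) × 3.1 = 1.0965
Sum = 2.1000 + 2.4786 + 1.0965 = 5.6751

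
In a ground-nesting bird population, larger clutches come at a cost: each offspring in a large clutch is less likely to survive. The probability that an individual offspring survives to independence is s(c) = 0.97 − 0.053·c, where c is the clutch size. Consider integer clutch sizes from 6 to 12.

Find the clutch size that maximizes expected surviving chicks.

Expected surviving chicks = c × s(c):
  c=6: 6 × 0.652 = 3.912
  c=7: 7 × 0.599 = 4.193
  c=8: 8 × 0.546 = 4.368
  c=9: 9 × 0.493 = 4.437
  c=10: 10 × 0.440 = 4.400
  c=11: 11 × 0.387 = 4.257
  c=12: 12 × 0.334 = 4.008
Maximum at c = 9 (4.437 surviving chicks).

9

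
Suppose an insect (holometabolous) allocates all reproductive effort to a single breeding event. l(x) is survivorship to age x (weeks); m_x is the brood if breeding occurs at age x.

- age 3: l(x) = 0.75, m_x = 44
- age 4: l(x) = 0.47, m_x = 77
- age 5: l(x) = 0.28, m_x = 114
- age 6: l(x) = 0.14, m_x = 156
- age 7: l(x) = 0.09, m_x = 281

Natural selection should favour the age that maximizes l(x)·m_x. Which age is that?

4

Expected offspring if breeding at age x = l(x) × m_x:
  age 3: 0.75 × 44 = 33.000
  age 4: 0.47 × 77 = 36.190
  age 5: 0.28 × 114 = 31.920
  age 6: 0.14 × 156 = 21.840
  age 7: 0.09 × 281 = 25.290
Maximum at age 4 (36.190).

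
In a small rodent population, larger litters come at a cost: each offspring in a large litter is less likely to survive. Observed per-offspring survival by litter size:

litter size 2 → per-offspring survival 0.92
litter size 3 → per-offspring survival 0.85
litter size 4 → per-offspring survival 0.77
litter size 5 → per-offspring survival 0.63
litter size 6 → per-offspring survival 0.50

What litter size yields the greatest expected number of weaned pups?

Expected weaned pups = c × s(c):
  c=2: 2 × 0.92 = 1.840
  c=3: 3 × 0.85 = 2.550
  c=4: 4 × 0.77 = 3.080
  c=5: 5 × 0.63 = 3.150
  c=6: 6 × 0.50 = 3.000
Maximum at c = 5 (3.150 weaned pups).

5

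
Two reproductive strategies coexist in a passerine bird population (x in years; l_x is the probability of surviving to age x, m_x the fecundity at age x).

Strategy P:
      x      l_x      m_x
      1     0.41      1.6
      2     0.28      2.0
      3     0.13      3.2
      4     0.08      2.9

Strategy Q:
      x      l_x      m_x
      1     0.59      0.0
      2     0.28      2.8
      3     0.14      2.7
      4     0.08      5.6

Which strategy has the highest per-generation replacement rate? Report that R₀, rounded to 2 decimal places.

Strategy P: R₀ = 0.41×1.6 + 0.28×2.0 + 0.13×3.2 + 0.08×2.9 = 1.8640
Strategy Q: R₀ = 0.59×0.0 + 0.28×2.8 + 0.14×2.7 + 0.08×5.6 = 1.6100
Highest R₀: strategy P with 1.8640.

1.86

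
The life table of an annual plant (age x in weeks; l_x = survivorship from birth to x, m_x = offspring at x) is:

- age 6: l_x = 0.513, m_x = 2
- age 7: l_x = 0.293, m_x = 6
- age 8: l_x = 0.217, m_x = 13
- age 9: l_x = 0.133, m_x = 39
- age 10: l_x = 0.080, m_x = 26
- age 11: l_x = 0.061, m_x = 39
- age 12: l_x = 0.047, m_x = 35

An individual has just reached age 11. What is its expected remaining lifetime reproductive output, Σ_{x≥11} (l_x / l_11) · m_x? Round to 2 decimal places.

65.97

l_11 = 0.061. Conditional survival from age 11 to x is l_x / l_11.
  x=11: (0.061/0.061) × 39 = 39.0000
  x=12: (0.047/0.061) × 35 = 26.9672
Sum = 39.0000 + 26.9672 = 65.9672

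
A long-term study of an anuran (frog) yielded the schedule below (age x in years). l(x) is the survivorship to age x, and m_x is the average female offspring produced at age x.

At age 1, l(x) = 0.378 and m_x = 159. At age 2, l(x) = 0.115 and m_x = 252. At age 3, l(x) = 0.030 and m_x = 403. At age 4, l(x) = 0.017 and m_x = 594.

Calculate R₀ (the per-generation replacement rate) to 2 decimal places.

111.27

R₀ = Σ l(x) m_x:
  age 1: 0.378 × 159 = 60.1020
  age 2: 0.115 × 252 = 28.9800
  age 3: 0.030 × 403 = 12.0900
  age 4: 0.017 × 594 = 10.0980
R₀ = 60.1020 + 28.9800 + 12.0900 + 10.0980 = 111.2700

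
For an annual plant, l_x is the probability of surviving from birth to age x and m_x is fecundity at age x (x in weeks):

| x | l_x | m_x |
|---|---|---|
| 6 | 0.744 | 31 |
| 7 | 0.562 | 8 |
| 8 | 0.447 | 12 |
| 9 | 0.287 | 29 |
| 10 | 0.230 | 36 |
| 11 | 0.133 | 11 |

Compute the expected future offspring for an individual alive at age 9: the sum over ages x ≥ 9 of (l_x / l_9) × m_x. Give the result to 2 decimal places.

62.95

l_9 = 0.287. Conditional survival from age 9 to x is l_x / l_9.
  x=9: (0.287/0.287) × 29 = 29.0000
  x=10: (0.230/0.287) × 36 = 28.8502
  x=11: (0.133/0.287) × 11 = 5.0976
Sum = 29.0000 + 28.8502 + 5.0976 = 62.9477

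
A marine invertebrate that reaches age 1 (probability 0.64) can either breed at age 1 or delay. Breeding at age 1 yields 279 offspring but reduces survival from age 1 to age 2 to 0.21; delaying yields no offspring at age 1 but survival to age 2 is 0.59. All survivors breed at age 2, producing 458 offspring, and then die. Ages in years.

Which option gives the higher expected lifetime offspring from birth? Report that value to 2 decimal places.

240.12

breed at age 1: R₀ = 0.64 × (279 + 0.21 × 458) = 0.64 × 375.1800 = 240.1152
delay to age 2: R₀ = 0.64 × (0.59 × 458) = 0.64 × 270.2200 = 172.9408
Higher: breed at age 1 (240.1152).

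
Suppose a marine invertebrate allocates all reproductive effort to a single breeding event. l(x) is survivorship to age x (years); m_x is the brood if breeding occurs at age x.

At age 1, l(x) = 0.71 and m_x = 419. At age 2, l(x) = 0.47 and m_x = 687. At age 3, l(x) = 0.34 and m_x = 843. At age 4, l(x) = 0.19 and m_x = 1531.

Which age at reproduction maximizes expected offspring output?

2

Expected offspring if breeding at age x = l(x) × m_x:
  age 1: 0.71 × 419 = 297.490
  age 2: 0.47 × 687 = 322.890
  age 3: 0.34 × 843 = 286.620
  age 4: 0.19 × 1531 = 290.890
Maximum at age 2 (322.890).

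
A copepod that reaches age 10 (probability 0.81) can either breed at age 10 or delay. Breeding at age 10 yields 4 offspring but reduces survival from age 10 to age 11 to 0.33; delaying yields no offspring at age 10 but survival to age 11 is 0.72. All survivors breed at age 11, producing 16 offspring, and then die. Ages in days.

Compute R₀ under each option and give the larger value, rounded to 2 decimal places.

breed at age 10: R₀ = 0.81 × (4 + 0.33 × 16) = 0.81 × 9.2800 = 7.5168
delay to age 11: R₀ = 0.81 × (0.72 × 16) = 0.81 × 11.5200 = 9.3312
Higher: delay to age 11 (9.3312).

9.33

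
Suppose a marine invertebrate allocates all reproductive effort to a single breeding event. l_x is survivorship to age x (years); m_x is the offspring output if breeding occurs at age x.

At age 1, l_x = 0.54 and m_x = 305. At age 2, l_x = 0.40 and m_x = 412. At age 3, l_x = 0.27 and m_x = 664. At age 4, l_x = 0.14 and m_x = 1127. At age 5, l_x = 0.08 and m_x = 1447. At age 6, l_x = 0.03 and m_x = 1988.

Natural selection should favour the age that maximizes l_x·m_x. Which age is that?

3

Expected offspring if breeding at age x = l_x × m_x:
  age 1: 0.54 × 305 = 164.700
  age 2: 0.40 × 412 = 164.800
  age 3: 0.27 × 664 = 179.280
  age 4: 0.14 × 1127 = 157.780
  age 5: 0.08 × 1447 = 115.760
  age 6: 0.03 × 1988 = 59.640
Maximum at age 3 (179.280).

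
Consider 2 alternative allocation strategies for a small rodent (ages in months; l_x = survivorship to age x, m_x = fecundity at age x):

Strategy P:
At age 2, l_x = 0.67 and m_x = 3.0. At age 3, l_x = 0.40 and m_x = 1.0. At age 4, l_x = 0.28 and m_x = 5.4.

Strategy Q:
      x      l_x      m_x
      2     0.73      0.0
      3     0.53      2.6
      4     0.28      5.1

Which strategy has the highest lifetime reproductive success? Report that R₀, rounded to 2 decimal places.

Strategy P: R₀ = 0.67×3.0 + 0.40×1.0 + 0.28×5.4 = 3.9220
Strategy Q: R₀ = 0.73×0.0 + 0.53×2.6 + 0.28×5.1 = 2.8060
Highest R₀: strategy P with 3.9220.

3.92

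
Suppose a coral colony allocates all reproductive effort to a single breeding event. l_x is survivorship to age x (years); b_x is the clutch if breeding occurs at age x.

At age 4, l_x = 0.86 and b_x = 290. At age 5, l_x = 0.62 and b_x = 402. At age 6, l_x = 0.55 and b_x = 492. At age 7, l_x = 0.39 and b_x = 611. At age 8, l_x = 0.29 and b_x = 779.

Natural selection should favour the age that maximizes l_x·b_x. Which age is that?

6

Expected offspring if breeding at age x = l_x × b_x:
  age 4: 0.86 × 290 = 249.400
  age 5: 0.62 × 402 = 249.240
  age 6: 0.55 × 492 = 270.600
  age 7: 0.39 × 611 = 238.290
  age 8: 0.29 × 779 = 225.910
Maximum at age 6 (270.600).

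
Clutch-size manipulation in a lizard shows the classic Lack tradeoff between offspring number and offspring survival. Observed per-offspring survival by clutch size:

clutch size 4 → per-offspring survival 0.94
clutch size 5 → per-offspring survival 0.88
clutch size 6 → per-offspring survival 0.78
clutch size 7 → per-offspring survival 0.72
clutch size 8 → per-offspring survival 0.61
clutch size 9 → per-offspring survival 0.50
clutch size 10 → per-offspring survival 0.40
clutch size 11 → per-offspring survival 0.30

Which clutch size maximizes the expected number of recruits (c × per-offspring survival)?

7

Expected recruits = c × s(c):
  c=4: 4 × 0.94 = 3.760
  c=5: 5 × 0.88 = 4.400
  c=6: 6 × 0.78 = 4.680
  c=7: 7 × 0.72 = 5.040
  c=8: 8 × 0.61 = 4.880
  c=9: 9 × 0.50 = 4.500
  c=10: 10 × 0.40 = 4.000
  c=11: 11 × 0.30 = 3.300
Maximum at c = 7 (5.040 recruits).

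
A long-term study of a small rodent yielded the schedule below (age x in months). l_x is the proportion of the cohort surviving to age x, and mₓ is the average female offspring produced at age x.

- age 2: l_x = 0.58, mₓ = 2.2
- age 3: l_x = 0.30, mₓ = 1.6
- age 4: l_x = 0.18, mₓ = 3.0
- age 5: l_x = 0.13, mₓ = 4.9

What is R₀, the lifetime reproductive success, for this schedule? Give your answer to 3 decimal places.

R₀ = Σ l_x mₓ:
  age 2: 0.58 × 2.2 = 1.2760
  age 3: 0.30 × 1.6 = 0.4800
  age 4: 0.18 × 3.0 = 0.5400
  age 5: 0.13 × 4.9 = 0.6370
R₀ = 1.2760 + 0.4800 + 0.5400 + 0.6370 = 2.9330

2.933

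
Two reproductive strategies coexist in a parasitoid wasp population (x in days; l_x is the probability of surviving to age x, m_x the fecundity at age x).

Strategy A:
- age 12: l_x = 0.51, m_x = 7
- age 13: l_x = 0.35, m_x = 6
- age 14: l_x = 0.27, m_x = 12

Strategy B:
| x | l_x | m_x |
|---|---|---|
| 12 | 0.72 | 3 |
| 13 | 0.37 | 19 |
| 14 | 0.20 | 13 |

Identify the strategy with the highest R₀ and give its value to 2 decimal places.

11.79

Strategy A: R₀ = 0.51×7 + 0.35×6 + 0.27×12 = 8.9100
Strategy B: R₀ = 0.72×3 + 0.37×19 + 0.20×13 = 11.7900
Highest R₀: strategy B with 11.7900.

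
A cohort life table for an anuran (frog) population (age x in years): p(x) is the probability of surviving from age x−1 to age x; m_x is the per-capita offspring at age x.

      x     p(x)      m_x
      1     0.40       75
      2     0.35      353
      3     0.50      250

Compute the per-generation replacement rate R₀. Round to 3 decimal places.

Survivorship from birth: l_x = p_1·p_2·…·p_x.
  l_1 = 0.40000
  l_2 = 0.14000
  l_3 = 0.07000
R₀ = Σ l_x m_x:
  age 1: 0.40000 × 75 = 30.0000
  age 2: 0.14000 × 353 = 49.4200
  age 3: 0.07000 × 250 = 17.5000
R₀ = 30.0000 + 49.4200 + 17.5000 = 96.9200

96.920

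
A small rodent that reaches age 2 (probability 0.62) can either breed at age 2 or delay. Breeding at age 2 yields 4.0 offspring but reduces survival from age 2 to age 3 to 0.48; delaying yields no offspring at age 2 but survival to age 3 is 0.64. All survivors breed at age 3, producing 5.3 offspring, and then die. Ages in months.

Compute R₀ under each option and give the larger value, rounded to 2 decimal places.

4.06

breed at age 2: R₀ = 0.62 × (4.0 + 0.48 × 5.3) = 0.62 × 6.5440 = 4.0573
delay to age 3: R₀ = 0.62 × (0.64 × 5.3) = 0.62 × 3.3920 = 2.1030
Higher: breed at age 2 (4.0573).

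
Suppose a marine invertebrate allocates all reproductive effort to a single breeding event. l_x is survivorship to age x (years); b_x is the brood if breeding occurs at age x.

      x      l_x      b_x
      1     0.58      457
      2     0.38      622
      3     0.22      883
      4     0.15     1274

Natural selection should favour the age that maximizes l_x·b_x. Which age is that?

1

Expected offspring if breeding at age x = l_x × b_x:
  age 1: 0.58 × 457 = 265.060
  age 2: 0.38 × 622 = 236.360
  age 3: 0.22 × 883 = 194.260
  age 4: 0.15 × 1274 = 191.100
Maximum at age 1 (265.060).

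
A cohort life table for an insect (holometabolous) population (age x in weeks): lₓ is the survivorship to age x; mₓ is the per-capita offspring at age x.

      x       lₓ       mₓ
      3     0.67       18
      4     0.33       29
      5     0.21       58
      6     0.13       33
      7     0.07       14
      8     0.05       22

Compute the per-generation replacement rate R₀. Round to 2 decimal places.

40.18

R₀ = Σ lₓ mₓ:
  age 3: 0.67 × 18 = 12.0600
  age 4: 0.33 × 29 = 9.5700
  age 5: 0.21 × 58 = 12.1800
  age 6: 0.13 × 33 = 4.2900
  age 7: 0.07 × 14 = 0.9800
  age 8: 0.05 × 22 = 1.1000
R₀ = 12.0600 + 9.5700 + 12.1800 + 4.2900 + 0.9800 + 1.1000 = 40.1800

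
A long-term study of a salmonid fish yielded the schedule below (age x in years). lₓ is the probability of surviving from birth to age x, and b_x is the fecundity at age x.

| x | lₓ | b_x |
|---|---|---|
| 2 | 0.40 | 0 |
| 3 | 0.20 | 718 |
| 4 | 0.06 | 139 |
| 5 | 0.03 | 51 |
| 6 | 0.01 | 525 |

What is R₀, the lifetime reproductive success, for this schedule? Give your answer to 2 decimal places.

158.72

R₀ = Σ lₓ b_x:
  age 2: 0.40 × 0 = 0.0000
  age 3: 0.20 × 718 = 143.6000
  age 4: 0.06 × 139 = 8.3400
  age 5: 0.03 × 51 = 1.5300
  age 6: 0.01 × 525 = 5.2500
R₀ = 0.0000 + 143.6000 + 8.3400 + 1.5300 + 5.2500 = 158.7200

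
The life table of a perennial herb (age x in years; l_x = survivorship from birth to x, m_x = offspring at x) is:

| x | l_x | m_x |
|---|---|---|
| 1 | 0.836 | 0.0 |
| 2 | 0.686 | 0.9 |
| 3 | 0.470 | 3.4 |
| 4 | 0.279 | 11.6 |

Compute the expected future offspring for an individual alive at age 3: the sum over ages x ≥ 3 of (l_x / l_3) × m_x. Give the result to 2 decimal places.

l_3 = 0.470. Conditional survival from age 3 to x is l_x / l_3.
  x=3: (0.470/0.470) × 3.4 = 3.4000
  x=4: (0.279/0.470) × 11.6 = 6.8860
Sum = 3.4000 + 6.8860 = 10.2860

10.29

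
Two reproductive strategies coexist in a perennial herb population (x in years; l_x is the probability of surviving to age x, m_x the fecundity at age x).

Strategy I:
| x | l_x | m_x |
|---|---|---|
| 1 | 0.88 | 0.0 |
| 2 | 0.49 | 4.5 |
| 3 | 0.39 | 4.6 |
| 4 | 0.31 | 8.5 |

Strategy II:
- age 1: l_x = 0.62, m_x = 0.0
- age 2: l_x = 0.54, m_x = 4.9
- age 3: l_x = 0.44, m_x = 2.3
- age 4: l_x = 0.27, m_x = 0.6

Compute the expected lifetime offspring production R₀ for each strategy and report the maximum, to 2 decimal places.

Strategy I: R₀ = 0.88×0.0 + 0.49×4.5 + 0.39×4.6 + 0.31×8.5 = 6.6340
Strategy II: R₀ = 0.62×0.0 + 0.54×4.9 + 0.44×2.3 + 0.27×0.6 = 3.8200
Highest R₀: strategy I with 6.6340.

6.63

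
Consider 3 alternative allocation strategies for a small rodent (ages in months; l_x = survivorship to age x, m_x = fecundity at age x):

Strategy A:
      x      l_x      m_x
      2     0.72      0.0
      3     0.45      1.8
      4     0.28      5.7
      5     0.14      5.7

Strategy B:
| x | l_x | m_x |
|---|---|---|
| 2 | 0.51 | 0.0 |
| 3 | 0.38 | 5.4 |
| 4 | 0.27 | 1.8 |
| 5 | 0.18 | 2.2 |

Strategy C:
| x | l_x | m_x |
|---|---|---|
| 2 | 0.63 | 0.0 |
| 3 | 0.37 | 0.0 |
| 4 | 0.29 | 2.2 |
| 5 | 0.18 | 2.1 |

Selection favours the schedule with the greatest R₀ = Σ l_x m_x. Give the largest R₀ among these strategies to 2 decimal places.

Strategy A: R₀ = 0.72×0.0 + 0.45×1.8 + 0.28×5.7 + 0.14×5.7 = 3.2040
Strategy B: R₀ = 0.51×0.0 + 0.38×5.4 + 0.27×1.8 + 0.18×2.2 = 2.9340
Strategy C: R₀ = 0.63×0.0 + 0.37×0.0 + 0.29×2.2 + 0.18×2.1 = 1.0160
Highest R₀: strategy A with 3.2040.

3.20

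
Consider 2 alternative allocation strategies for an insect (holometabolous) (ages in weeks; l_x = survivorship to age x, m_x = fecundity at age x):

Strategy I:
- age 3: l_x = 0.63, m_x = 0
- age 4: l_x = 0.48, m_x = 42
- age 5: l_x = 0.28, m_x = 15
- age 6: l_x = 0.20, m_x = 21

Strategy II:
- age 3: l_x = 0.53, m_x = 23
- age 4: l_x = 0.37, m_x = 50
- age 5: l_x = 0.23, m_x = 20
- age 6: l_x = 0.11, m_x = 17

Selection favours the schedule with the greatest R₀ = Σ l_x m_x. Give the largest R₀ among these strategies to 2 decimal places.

Strategy I: R₀ = 0.63×0 + 0.48×42 + 0.28×15 + 0.20×21 = 28.5600
Strategy II: R₀ = 0.53×23 + 0.37×50 + 0.23×20 + 0.11×17 = 37.1600
Highest R₀: strategy II with 37.1600.

37.16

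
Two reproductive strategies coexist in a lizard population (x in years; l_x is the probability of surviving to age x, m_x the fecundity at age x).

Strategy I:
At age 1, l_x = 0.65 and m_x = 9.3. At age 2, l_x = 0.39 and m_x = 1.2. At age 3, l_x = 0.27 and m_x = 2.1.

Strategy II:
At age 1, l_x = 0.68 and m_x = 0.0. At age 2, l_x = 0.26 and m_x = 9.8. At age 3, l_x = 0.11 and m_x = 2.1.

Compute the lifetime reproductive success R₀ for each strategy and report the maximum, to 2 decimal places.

7.08

Strategy I: R₀ = 0.65×9.3 + 0.39×1.2 + 0.27×2.1 = 7.0800
Strategy II: R₀ = 0.68×0.0 + 0.26×9.8 + 0.11×2.1 = 2.7790
Highest R₀: strategy I with 7.0800.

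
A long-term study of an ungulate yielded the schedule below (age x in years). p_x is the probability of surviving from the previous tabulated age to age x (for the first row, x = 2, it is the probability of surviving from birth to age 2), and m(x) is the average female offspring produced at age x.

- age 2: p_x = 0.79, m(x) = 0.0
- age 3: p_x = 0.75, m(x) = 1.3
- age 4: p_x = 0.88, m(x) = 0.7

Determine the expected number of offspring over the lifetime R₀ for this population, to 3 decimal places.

1.135

Survivorship from birth: l_x = p_2·p_3·…·p_x.
  l_2 = 0.79000
  l_3 = 0.59250
  l_4 = 0.52140
R₀ = Σ l_x m(x):
  age 2: 0.79000 × 0.0 = 0.0000
  age 3: 0.59250 × 1.3 = 0.7703
  age 4: 0.52140 × 0.7 = 0.3650
R₀ = 0.0000 + 0.7703 + 0.3650 = 1.1352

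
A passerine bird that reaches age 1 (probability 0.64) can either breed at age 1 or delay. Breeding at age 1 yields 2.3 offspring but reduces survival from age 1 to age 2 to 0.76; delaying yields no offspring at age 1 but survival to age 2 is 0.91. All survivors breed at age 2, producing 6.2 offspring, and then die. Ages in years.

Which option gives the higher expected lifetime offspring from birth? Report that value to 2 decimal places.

4.49

breed at age 1: R₀ = 0.64 × (2.3 + 0.76 × 6.2) = 0.64 × 7.0120 = 4.4877
delay to age 2: R₀ = 0.64 × (0.91 × 6.2) = 0.64 × 5.6420 = 3.6109
Higher: breed at age 1 (4.4877).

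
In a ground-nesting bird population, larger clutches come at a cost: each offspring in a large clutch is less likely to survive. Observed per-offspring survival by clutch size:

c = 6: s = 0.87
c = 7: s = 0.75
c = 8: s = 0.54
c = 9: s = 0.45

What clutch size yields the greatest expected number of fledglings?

7

Expected fledglings = c × s(c):
  c=6: 6 × 0.87 = 5.220
  c=7: 7 × 0.75 = 5.250
  c=8: 8 × 0.54 = 4.320
  c=9: 9 × 0.45 = 4.050
Maximum at c = 7 (5.250 fledglings).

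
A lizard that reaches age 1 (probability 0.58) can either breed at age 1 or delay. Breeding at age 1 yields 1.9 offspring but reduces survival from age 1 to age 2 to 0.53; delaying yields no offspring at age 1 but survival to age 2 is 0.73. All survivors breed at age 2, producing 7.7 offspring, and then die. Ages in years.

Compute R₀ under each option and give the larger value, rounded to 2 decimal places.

breed at age 1: R₀ = 0.58 × (1.9 + 0.53 × 7.7) = 0.58 × 5.9810 = 3.4690
delay to age 2: R₀ = 0.58 × (0.73 × 7.7) = 0.58 × 5.6210 = 3.2602
Higher: breed at age 1 (3.4690).

3.47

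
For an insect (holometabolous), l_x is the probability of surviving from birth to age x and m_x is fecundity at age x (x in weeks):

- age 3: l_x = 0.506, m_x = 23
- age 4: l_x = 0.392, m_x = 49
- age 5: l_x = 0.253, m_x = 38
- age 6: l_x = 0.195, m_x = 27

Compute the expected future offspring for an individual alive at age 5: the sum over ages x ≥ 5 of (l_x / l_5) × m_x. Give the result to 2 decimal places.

58.81

l_5 = 0.253. Conditional survival from age 5 to x is l_x / l_5.
  x=5: (0.253/0.253) × 38 = 38.0000
  x=6: (0.195/0.253) × 27 = 20.8103
Sum = 38.0000 + 20.8103 = 58.8103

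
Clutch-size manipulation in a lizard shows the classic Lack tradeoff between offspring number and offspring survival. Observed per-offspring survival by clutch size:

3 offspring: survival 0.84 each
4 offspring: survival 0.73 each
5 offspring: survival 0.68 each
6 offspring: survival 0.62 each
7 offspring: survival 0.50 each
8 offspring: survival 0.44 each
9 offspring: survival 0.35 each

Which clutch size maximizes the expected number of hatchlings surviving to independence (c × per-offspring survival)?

6

Expected hatchlings surviving to independence = c × s(c):
  c=3: 3 × 0.84 = 2.520
  c=4: 4 × 0.73 = 2.920
  c=5: 5 × 0.68 = 3.400
  c=6: 6 × 0.62 = 3.720
  c=7: 7 × 0.50 = 3.500
  c=8: 8 × 0.44 = 3.520
  c=9: 9 × 0.35 = 3.150
Maximum at c = 6 (3.720 hatchlings surviving to independence).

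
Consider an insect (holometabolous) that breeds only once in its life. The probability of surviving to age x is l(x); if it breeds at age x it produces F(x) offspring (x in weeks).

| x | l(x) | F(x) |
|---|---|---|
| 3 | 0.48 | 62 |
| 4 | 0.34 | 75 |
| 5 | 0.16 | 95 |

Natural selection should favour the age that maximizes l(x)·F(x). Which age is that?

3

Expected offspring if breeding at age x = l(x) × F(x):
  age 3: 0.48 × 62 = 29.760
  age 4: 0.34 × 75 = 25.500
  age 5: 0.16 × 95 = 15.200
Maximum at age 3 (29.760).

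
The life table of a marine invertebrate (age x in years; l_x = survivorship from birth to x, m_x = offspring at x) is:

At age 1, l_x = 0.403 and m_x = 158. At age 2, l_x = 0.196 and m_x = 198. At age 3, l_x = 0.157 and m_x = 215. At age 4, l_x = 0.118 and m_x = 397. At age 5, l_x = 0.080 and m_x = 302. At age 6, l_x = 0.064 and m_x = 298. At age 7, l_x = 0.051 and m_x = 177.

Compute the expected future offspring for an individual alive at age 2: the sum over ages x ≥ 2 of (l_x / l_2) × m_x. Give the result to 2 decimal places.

875.86

l_2 = 0.196. Conditional survival from age 2 to x is l_x / l_2.
  x=2: (0.196/0.196) × 198 = 198.0000
  x=3: (0.157/0.196) × 215 = 172.2194
  x=4: (0.118/0.196) × 397 = 239.0102
  x=5: (0.080/0.196) × 302 = 123.2653
  x=6: (0.064/0.196) × 298 = 97.3061
  x=7: (0.051/0.196) × 177 = 46.0561
Sum = 198.0000 + 172.2194 + 239.0102 + 123.2653 + 97.3061 + 46.0561 = 875.8571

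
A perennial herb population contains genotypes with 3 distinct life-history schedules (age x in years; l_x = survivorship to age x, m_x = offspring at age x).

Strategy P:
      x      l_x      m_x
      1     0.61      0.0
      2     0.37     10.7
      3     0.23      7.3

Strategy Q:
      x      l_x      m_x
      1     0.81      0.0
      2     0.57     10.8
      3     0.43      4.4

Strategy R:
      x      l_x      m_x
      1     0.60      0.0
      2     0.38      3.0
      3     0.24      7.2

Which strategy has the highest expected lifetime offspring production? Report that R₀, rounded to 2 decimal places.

8.05

Strategy P: R₀ = 0.61×0.0 + 0.37×10.7 + 0.23×7.3 = 5.6380
Strategy Q: R₀ = 0.81×0.0 + 0.57×10.8 + 0.43×4.4 = 8.0480
Strategy R: R₀ = 0.60×0.0 + 0.38×3.0 + 0.24×7.2 = 2.8680
Highest R₀: strategy Q with 8.0480.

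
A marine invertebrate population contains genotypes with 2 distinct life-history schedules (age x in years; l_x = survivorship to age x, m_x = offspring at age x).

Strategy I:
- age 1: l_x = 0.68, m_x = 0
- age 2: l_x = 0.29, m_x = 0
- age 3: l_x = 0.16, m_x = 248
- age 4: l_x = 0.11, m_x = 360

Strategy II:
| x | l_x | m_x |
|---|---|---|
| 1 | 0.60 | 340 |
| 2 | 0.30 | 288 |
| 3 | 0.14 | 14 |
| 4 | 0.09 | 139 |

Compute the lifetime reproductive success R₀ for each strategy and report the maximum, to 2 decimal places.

Strategy I: R₀ = 0.68×0 + 0.29×0 + 0.16×248 + 0.11×360 = 79.2800
Strategy II: R₀ = 0.60×340 + 0.30×288 + 0.14×14 + 0.09×139 = 304.8700
Highest R₀: strategy II with 304.8700.

304.87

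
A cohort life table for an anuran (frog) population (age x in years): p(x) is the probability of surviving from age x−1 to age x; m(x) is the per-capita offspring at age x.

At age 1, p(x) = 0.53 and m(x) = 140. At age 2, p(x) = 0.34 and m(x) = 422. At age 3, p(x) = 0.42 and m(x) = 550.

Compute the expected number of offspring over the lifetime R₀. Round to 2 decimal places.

191.87

Survivorship from birth: l_x = p_1·p_2·…·p_x.
  l_1 = 0.53000
  l_2 = 0.18020
  l_3 = 0.07568
R₀ = Σ l_x m(x):
  age 1: 0.53000 × 140 = 74.2000
  age 2: 0.18020 × 422 = 76.0444
  age 3: 0.07568 × 550 = 41.6240
R₀ = 74.2000 + 76.0444 + 41.6240 = 191.8684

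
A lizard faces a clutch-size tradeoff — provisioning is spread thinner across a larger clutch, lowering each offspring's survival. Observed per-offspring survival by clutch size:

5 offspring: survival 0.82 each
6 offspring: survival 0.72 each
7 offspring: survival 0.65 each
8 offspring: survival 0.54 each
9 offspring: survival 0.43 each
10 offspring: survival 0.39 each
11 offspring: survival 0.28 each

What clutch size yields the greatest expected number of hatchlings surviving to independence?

Expected hatchlings surviving to independence = c × s(c):
  c=5: 5 × 0.82 = 4.100
  c=6: 6 × 0.72 = 4.320
  c=7: 7 × 0.65 = 4.550
  c=8: 8 × 0.54 = 4.320
  c=9: 9 × 0.43 = 3.870
  c=10: 10 × 0.39 = 3.900
  c=11: 11 × 0.28 = 3.080
Maximum at c = 7 (4.550 hatchlings surviving to independence).

7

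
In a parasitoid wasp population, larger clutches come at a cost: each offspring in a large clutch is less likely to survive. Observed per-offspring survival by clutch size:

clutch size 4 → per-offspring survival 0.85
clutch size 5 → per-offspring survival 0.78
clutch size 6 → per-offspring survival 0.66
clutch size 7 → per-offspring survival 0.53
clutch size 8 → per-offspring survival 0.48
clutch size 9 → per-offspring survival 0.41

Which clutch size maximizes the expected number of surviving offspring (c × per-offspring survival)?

Expected surviving offspring = c × s(c):
  c=4: 4 × 0.85 = 3.400
  c=5: 5 × 0.78 = 3.900
  c=6: 6 × 0.66 = 3.960
  c=7: 7 × 0.53 = 3.710
  c=8: 8 × 0.48 = 3.840
  c=9: 9 × 0.41 = 3.690
Maximum at c = 6 (3.960 surviving offspring).

6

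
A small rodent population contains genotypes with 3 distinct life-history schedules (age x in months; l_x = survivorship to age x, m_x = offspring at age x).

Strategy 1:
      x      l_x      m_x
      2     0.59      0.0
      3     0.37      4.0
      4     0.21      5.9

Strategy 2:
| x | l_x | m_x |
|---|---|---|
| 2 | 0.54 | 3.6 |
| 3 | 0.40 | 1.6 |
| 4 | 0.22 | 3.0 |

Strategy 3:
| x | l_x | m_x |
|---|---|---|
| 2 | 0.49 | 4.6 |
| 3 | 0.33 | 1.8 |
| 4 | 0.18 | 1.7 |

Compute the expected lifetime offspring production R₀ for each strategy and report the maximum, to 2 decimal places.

3.24

Strategy 1: R₀ = 0.59×0.0 + 0.37×4.0 + 0.21×5.9 = 2.7190
Strategy 2: R₀ = 0.54×3.6 + 0.40×1.6 + 0.22×3.0 = 3.2440
Strategy 3: R₀ = 0.49×4.6 + 0.33×1.8 + 0.18×1.7 = 3.1540
Highest R₀: strategy 2 with 3.2440.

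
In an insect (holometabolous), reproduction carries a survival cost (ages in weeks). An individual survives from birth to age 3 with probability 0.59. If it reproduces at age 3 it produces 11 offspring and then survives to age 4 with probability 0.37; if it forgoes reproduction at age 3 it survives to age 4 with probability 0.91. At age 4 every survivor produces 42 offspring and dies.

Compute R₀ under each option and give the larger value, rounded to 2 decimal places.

breed at age 3: R₀ = 0.59 × (11 + 0.37 × 42) = 0.59 × 26.5400 = 15.6586
delay to age 4: R₀ = 0.59 × (0.91 × 42) = 0.59 × 38.2200 = 22.5498
Higher: delay to age 4 (22.5498).

22.55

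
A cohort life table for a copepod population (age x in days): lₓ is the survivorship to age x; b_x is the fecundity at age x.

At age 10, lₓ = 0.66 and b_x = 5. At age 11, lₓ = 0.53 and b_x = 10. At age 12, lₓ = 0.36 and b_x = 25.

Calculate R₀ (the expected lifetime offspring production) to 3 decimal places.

R₀ = Σ lₓ b_x:
  age 10: 0.66 × 5 = 3.3000
  age 11: 0.53 × 10 = 5.3000
  age 12: 0.36 × 25 = 9.0000
R₀ = 3.3000 + 5.3000 + 9.0000 = 17.6000

17.600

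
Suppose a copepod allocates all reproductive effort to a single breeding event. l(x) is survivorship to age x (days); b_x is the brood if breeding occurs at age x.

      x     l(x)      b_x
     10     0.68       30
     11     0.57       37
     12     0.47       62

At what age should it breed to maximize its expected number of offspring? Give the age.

12

Expected offspring if breeding at age x = l(x) × b_x:
  age 10: 0.68 × 30 = 20.400
  age 11: 0.57 × 37 = 21.090
  age 12: 0.47 × 62 = 29.140
Maximum at age 12 (29.140).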